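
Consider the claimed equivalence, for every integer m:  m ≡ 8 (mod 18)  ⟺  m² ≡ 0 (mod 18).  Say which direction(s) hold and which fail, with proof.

(⇒) This fails: take m = 8. Then 8 ≡ 8 (mod 18), but 8² = 64 ≡ 10 (mod 18), not 0.

(⇐) This fails: take m = 0. Then 0² = 0 ≡ 0 (mod 18), yet 0 ≡ 0 (mod 18), not 8.

Neither direction holds.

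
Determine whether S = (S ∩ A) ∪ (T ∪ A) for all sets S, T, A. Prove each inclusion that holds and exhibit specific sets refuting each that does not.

Forward inclusion. This inclusion fails. Take S = {1}, T = ∅, A = ∅; then 1 ∈ S but 1 ∉ (S ∩ A) ∪ (T ∪ A).

Reverse inclusion. This inclusion fails. Take S = ∅, T = {1}, A = ∅; then 1 ∈ (S ∩ A) ∪ (T ∪ A) but 1 ∉ S.

Neither inclusion holds.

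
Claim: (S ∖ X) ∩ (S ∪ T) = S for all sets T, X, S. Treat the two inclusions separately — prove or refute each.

(⟹) Let x ∈ (S ∖ X) ∩ (S ∪ T). Then either x ∈ S and x ∉ T, X; or x ∈ T ∩ S and x ∉ X. In each case x ∈ S, so (S ∖ X) ∩ (S ∪ T) ⊆ S.

(⟸) This inclusion fails. Take T = ∅, X = {1}, S = {1}; then 1 ∈ S but 1 ∉ (S ∖ X) ∩ (S ∪ T).

(⊆) holds; (⊇) fails.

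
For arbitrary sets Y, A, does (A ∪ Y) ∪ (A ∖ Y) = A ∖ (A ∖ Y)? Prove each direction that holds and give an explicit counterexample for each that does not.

Only the reverse inclusion holds.

(⊆) This inclusion fails. Take Y = {1}, A = ∅; then 1 ∈ (A ∪ Y) ∪ (A ∖ Y) but 1 ∉ A ∖ (A ∖ Y).

(⊇) Let x ∈ A ∖ (A ∖ Y). Then x ∈ Y ∩ A, from which x ∈ (A ∪ Y) ∪ (A ∖ Y).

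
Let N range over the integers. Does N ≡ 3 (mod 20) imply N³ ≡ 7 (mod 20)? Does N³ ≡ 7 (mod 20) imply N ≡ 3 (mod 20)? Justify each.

Both directions hold.

Forward direction. Suppose N ≡ 3 (mod 20). Write N = 20j + 3. Then (20j + 3)³ = 8000j³ + 3600j² + 540j + 27 = 20(400j³ + 180j² + 27j + 1) + 7, so N³ ≡ 7 (mod 20).

Converse. Suppose N³ ≡ 7 (mod 20). The only residue r in {0, …, 19} with r³ ≡ 7 (mod 20) is r = 3, so N ≡ 3 (mod 20).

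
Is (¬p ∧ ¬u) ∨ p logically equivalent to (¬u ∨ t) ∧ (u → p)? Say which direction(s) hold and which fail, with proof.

(⇒) fails; (⇐) holds.

Converse. Assume the antecedent. If u is true, the antecedent forces (u = T, t = T, p = T), and (¬p ∧ ¬u) ∨ p holds there. If u is false, (¬p ∧ ¬u) ∨ p reduces to true regardless of the other variables. Either way (¬p ∧ ¬u) ∨ p holds.

Forward direction. This fails. Under u = T, t = F, p = T, the left side is true but the right side is false.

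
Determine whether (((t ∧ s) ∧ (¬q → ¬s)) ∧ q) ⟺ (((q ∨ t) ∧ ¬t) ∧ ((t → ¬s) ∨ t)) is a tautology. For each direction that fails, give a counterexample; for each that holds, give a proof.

[⇒] This fails. Under s = T, q = T, t = T, the left side is true but the right side is false.

[⇐] This fails. Under s = F, q = T, t = F, the left side is false but the right side is true.

Neither implication holds.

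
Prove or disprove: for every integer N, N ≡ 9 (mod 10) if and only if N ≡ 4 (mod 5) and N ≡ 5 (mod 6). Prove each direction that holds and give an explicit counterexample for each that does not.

Forward direction. This fails: N = 9 gives 9 ≡ 9 (mod 10) but 9 ≡ 3 (mod 6), so the conjunction on the right does not hold.

Converse. If N ≡ 4 (mod 5) and N ≡ 5 (mod 6), then by the Chinese remainder theorem N ≡ 29 (mod 30). Since 29 ≡ 9 (mod 10) and 10 ∣ 30, we get N ≡ 9 (mod 10).

The forward direction fails; the converse holds.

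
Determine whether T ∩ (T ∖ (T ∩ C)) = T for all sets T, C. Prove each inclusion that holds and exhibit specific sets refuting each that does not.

(⊆) holds; (⊇) fails.

(⊆) Let x ∈ T ∩ (T ∖ (T ∩ C)). Then x ∈ T and x ∉ C, from which x ∈ T.

(⊇) This inclusion fails. Take T = {1}, C = {1}; then 1 ∈ T but 1 ∉ T ∩ (T ∖ (T ∩ C)).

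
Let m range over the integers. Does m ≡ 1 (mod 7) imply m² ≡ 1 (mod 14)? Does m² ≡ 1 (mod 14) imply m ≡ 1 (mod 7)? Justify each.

Neither implication holds.

(→) This fails: take m = 8. Then 8 ≡ 1 (mod 7), but 8² = 64 ≡ 8 (mod 14), not 1.

(←) This fails: take m = 13. Then 13² = 169 ≡ 1 (mod 14), yet 13 ≡ 6 (mod 7), not 1.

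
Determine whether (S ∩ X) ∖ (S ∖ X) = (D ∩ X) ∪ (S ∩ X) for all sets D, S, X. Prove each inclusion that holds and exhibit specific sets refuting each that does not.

Forward inclusion. Let x ∈ (S ∩ X) ∖ (S ∖ X). Then either x ∈ S ∩ X and x ∉ D; or x ∈ D ∩ S ∩ X. In each case x ∈ (D ∩ X) ∪ (S ∩ X), so (S ∩ X) ∖ (S ∖ X) ⊆ (D ∩ X) ∪ (S ∩ X).

Reverse inclusion. This inclusion fails. Take D = {1}, S = ∅, X = {1}; then 1 ∈ (D ∩ X) ∪ (S ∩ X) but 1 ∉ (S ∩ X) ∖ (S ∖ X).

The sets are not equal: only the forward inclusion holds.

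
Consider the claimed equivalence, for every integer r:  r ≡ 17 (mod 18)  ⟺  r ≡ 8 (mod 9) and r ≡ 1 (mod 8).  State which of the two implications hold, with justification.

(⇒) fails; (⇐) holds.

(⟹) This fails: r = 35 gives 35 ≡ 17 (mod 18) but 35 ≡ 3 (mod 8), so the conjunction on the right does not hold.

(⟸) Conversely, if r ≡ 8 (mod 9) and r ≡ 1 (mod 8), then by the Chinese remainder theorem r ≡ 17 (mod 72). Since 17 ≡ 17 (mod 18) and 18 ∣ 72, we get r ≡ 17 (mod 18).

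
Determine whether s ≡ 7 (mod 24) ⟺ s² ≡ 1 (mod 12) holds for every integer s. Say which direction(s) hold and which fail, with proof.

Not equivalent: only (⇒) holds.

(⟹) Suppose s ≡ 7 (mod 24). Then s² ≡ 7² = 49 (mod 24), and since 12 ∣ 24, also s² ≡ 1 (mod 12).

(⟸) This fails: take s = 1. Then 1² = 1 ≡ 1 (mod 12), yet 1 ≡ 1 (mod 24), not 7.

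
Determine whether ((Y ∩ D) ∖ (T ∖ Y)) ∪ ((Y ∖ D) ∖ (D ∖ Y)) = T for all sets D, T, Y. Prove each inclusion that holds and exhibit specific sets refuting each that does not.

(⊆) fails and (⊇) fails.

Forward inclusion. This inclusion fails. Take D = ∅, T = ∅, Y = {1}; then 1 ∈ ((Y ∩ D) ∖ (T ∖ Y)) ∪ ((Y ∖ D) ∖ (D ∖ Y)) but 1 ∉ T.

Reverse inclusion. This inclusion fails. Take D = ∅, T = {1}, Y = ∅; then 1 ∈ T but 1 ∉ ((Y ∩ D) ∖ (T ∖ Y)) ∪ ((Y ∖ D) ∖ (D ∖ Y)).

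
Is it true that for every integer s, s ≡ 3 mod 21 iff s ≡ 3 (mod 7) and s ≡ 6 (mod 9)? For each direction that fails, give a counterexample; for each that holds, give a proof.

(⇒) fails; (⇐) holds.

(⇒) This fails: s = 3 gives 3 ≡ 3 (mod 21) but 3 ≡ 3 (mod 9), so the conjunction on the right does not hold.

(⇐) Conversely, if s ≡ 3 (mod 7) and s ≡ 6 (mod 9), then by the Chinese remainder theorem s ≡ 24 (mod 63). Since 24 ≡ 3 (mod 21) and 21 ∣ 63, we get s ≡ 3 (mod 21).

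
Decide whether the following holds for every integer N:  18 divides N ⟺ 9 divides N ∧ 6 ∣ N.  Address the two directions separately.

Both directions hold; the statement is true.

(→) If 18 ∣ N, write N = 18q. Since 18 = 2·9, N = 9·(2q), so 9 ∣ N; and since 18 = 3·6, N = 6·(3q), so 6 ∣ N.

(←) Suppose 9 ∣ N and 6 ∣ N. Any common multiple of 9 and 6 is a multiple of their lcm; here lcm(9, 6) = 9·6/gcd(9, 6) = 54/3 = 18, so 18 ∣ N.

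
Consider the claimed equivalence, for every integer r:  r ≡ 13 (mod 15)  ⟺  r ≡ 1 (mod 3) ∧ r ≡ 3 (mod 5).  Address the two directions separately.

(⇐) If r ≡ 1 (mod 3) and r ≡ 3 (mod 5), then by the Chinese remainder theorem r ≡ 13 (mod 15). This is exactly r ≡ 13 (mod 15).

(⇒) Suppose r ≡ 13 (mod 15); write r = 15j + 13. Since 3 ∣ 15, reducing mod 3 gives r ≡ 13 ≡ 1 (mod 3); since 5 ∣ 15, reducing mod 5 gives r ≡ 13 ≡ 3 (mod 5).

Both directions hold; the statement is true.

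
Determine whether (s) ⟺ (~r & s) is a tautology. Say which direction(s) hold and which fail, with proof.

(⇐) Assume the antecedent. If s is true, s reduces to true regardless of the other variables. If s is false, the antecedent cannot hold. Either way s holds.

(⇒) This fails. Under s = T, r = T, the left side is true but the right side is false.

Only the converse holds.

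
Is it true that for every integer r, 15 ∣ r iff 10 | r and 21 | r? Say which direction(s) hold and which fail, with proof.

Not equivalent: only (⇐) holds.

Forward direction. This fails: take r = 15. Certainly 15 ∣ 15, but 10 ∤ 15.

Converse. Suppose 10 ∣ r and 21 ∣ r. Any common multiple of 10 and 21 is a multiple of their lcm; here gcd(10, 21) = 1, so lcm(10, 21) = 10·21 = 210, so 210 ∣ r. Since 15 ∣ 210, it follows that 15 ∣ r.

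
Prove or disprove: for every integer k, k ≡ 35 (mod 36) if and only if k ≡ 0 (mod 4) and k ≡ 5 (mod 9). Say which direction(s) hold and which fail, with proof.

Forward direction. This fails: k = 35 gives 35 ≡ 35 (mod 36) but 35 ≡ 3 (mod 4), so the conjunction on the right does not hold.

Converse. This fails: k = 32 satisfies both congruences on the right (32 ≡ 0 mod 4 and 32 ≡ 5 mod 9) yet 32 ≡ 32 (mod 36), not 35.

Neither direction holds.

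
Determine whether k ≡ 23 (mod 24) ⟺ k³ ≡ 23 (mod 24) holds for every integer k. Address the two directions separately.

The biconditional holds.

[⇒] Suppose k ≡ 23 (mod 24). Write k = 24j + 23. Then (24j + 23)³ = 13824j³ + 39744j² + 38088j + 12167 = 24(576j³ + 1656j² + 1587j + 506) + 23, so k³ ≡ 23 (mod 24).

[⇐] Conversely, suppose k³ ≡ 23 (mod 24). The only residue r in {0, …, 23} with r³ ≡ 23 (mod 24) is r = 23, so k ≡ 23 (mod 24).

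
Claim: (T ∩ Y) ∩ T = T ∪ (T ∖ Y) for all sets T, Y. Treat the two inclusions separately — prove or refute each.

Only the forward inclusion holds.

(⊆) Let x ∈ (T ∩ Y) ∩ T. Then x ∈ T ∩ Y, from which x ∈ T ∪ (T ∖ Y).

(⊇) This inclusion fails. Take T = {1}, Y = ∅; then 1 ∈ T ∪ (T ∖ Y) but 1 ∉ (T ∩ Y) ∩ T.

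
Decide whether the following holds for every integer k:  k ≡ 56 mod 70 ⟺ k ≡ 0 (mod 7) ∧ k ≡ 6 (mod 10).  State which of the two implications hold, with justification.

Converse. If k ≡ 0 (mod 7) and k ≡ 6 (mod 10), then by the Chinese remainder theorem k ≡ 56 (mod 70). This is exactly k ≡ 56 (mod 70).

Forward direction. Suppose k ≡ 56 (mod 70); write k = 70j + 56. Since 7 ∣ 70, reducing mod 7 gives k ≡ 56 ≡ 0 (mod 7); since 10 ∣ 70, reducing mod 10 gives k ≡ 56 ≡ 6 (mod 10).

Both directions hold; the statement is true.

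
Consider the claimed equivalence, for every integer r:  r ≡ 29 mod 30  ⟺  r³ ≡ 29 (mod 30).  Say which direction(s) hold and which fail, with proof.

The biconditional holds.

Forward direction. Suppose r ≡ 29 mod 30. Write r = 30j + 29. Then (30j + 29)³ = 27000j³ + 78300j² + 75690j + 24389 = 30(900j³ + 2610j² + 2523j + 812) + 29, so r³ ≡ 29 (mod 30).

Converse. Suppose r³ ≡ 29 (mod 30). The only residue r in {0, …, 29} with r³ ≡ 29 (mod 30) is r = 29, so r ≡ 29 (mod 30).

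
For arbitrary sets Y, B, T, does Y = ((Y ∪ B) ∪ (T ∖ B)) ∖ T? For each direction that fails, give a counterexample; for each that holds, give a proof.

(⊆) fails and (⊇) fails.

Forward inclusion. This inclusion fails. Take Y = {1}, B = ∅, T = {1}; then 1 ∈ Y but 1 ∉ ((Y ∪ B) ∪ (T ∖ B)) ∖ T.

Reverse inclusion. This inclusion fails. Take Y = ∅, B = {1}, T = ∅; then 1 ∈ ((Y ∪ B) ∪ (T ∖ B)) ∖ T but 1 ∉ Y.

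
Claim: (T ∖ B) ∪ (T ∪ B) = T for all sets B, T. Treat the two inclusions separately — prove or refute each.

(⊇) Let x ∈ T. Then either x ∈ T and x ∉ B; or x ∈ B ∩ T. In each case x ∈ (T ∖ B) ∪ (T ∪ B), so T ⊆ (T ∖ B) ∪ (T ∪ B).

(⊆) This inclusion fails. Take B = {1}, T = ∅; then 1 ∈ (T ∖ B) ∪ (T ∪ B) but 1 ∉ T.

Only the reverse inclusion holds.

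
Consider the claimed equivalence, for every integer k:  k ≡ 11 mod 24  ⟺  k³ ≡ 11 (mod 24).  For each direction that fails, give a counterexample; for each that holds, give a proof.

Both implications hold.

Forward direction. Suppose k ≡ 11 mod 24. Write k = 24j + 11. Then (24j + 11)³ = 13824j³ + 19008j² + 8712j + 1331 = 24(576j³ + 792j² + 363j + 55) + 11, so k³ ≡ 11 (mod 24).

Converse. Suppose k³ ≡ 11 (mod 24). The only residue r in {0, …, 23} with r³ ≡ 11 (mod 24) is r = 11, so k ≡ 11 (mod 24).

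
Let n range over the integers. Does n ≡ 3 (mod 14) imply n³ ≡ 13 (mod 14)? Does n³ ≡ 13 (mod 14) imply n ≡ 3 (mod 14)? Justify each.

Forward direction. Suppose n ≡ 3 (mod 14). Write n = 14j + 3. Then (14j + 3)³ = 2744j³ + 1764j² + 378j + 27 = 14(196j³ + 126j² + 27j + 1) + 13, so n³ ≡ 13 (mod 14).

Converse. This fails: take n = 5. Then 5³ = 125 ≡ 13 (mod 14), yet 5 ≡ 5 (mod 14), not 3.

Only the forward implication holds.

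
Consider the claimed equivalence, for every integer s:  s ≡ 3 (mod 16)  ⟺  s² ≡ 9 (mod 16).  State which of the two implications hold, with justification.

(⇒) holds; (⇐) fails.

(⟹) Suppose s ≡ 3 (mod 16). Write s = 16j + 3. Then (16j + 3)² = 256j² + 96j + 9 = 16(16j² + 6j) + 9, so s² ≡ 9 (mod 16).

(⟸) This fails: take s = 5. Then 5² = 25 ≡ 9 (mod 16), yet 5 ≡ 5 (mod 16), not 3.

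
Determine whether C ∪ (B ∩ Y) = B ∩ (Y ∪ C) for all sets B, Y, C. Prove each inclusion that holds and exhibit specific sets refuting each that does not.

The sets are not equal: only the reverse inclusion holds.

Forward inclusion. This inclusion fails. Take B = ∅, Y = ∅, C = {1}; then 1 ∈ C ∪ (B ∩ Y) but 1 ∉ B ∩ (Y ∪ C).

Reverse inclusion. Let x ∈ B ∩ (Y ∪ C). Then either x ∈ B ∩ Y and x ∉ C; or x ∈ B ∩ C and x ∉ Y; or x ∈ B ∩ Y ∩ C. In each case x ∈ C ∪ (B ∩ Y), so B ∩ (Y ∪ C) ⊆ C ∪ (B ∩ Y).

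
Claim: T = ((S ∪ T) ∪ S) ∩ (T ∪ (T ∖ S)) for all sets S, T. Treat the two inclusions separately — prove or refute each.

The two sets are equal.

(⟹) Let x ∈ T. Then either x ∈ T and x ∉ S; or x ∈ S ∩ T. In each case x ∈ ((S ∪ T) ∪ S) ∩ (T ∪ (T ∖ S)), so T ⊆ ((S ∪ T) ∪ S) ∩ (T ∪ (T ∖ S)).

(⟸) Let x ∈ ((S ∪ T) ∪ S) ∩ (T ∪ (T ∖ S)). Then either x ∈ T and x ∉ S; or x ∈ S ∩ T. In each case x ∈ T, so ((S ∪ T) ∪ S) ∩ (T ∪ (T ∖ S)) ⊆ T.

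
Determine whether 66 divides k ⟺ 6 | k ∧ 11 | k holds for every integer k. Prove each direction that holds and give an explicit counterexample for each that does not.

The biconditional holds.

Forward direction. If 66 ∣ k, write k = 66q. Since 66 = 11·6, k = 6·(11q), so 6 ∣ k; and since 66 = 6·11, k = 11·(6q), so 11 ∣ k.

Converse. Suppose 6 ∣ k and 11 ∣ k. Any common multiple of 6 and 11 is a multiple of their lcm; here gcd(6, 11) = 1, so lcm(6, 11) = 6·11 = 66, so 66 ∣ k.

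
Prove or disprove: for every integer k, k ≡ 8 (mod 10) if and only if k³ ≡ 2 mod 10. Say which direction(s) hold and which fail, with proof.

Both implications hold.

(→) Suppose k ≡ 8 (mod 10). Write k = 10j + 8. Then (10j + 8)³ = 1000j³ + 2400j² + 1920j + 512 = 10(100j³ + 240j² + 192j + 51) + 2, so k³ ≡ 2 (mod 10).

(←) Conversely, suppose k³ ≡ 2 (mod 10). The only residue r in {0, …, 9} with r³ ≡ 2 (mod 10) is r = 8, so k ≡ 8 (mod 10).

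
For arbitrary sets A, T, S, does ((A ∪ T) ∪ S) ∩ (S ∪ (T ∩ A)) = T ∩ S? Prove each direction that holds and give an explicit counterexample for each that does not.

The sets are not equal: only the reverse inclusion holds.

Reverse inclusion. Let x ∈ T ∩ S. Then either x ∈ T ∩ S and x ∉ A; or x ∈ A ∩ T ∩ S. In each case x ∈ ((A ∪ T) ∪ S) ∩ (S ∪ (T ∩ A)), so T ∩ S ⊆ ((A ∪ T) ∪ S) ∩ (S ∪ (T ∩ A)).

Forward inclusion. This inclusion fails. Take A = {1}, T = {1}, S = ∅; then 1 ∈ ((A ∪ T) ∪ S) ∩ (S ∪ (T ∩ A)) but 1 ∉ T ∩ S.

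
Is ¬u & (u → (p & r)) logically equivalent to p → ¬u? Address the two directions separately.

[⇒] Assume the antecedent. If p is true, the antecedent forces (p = T, r = F, u = F) or (p = T, r = T, u = F), and p → ¬u holds there. If p is false, p → ¬u reduces to true regardless of the other variables. Either way p → ¬u holds.

[⇐] This fails. Under p = F, r = F, u = T, the left side is false but the right side is true.

(⇒) holds; (⇐) fails.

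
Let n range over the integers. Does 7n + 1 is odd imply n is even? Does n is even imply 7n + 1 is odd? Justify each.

Forward direction. Suppose 7n + 1 is odd. Since 7 is odd, 7n and n have the same parity, so 7n + 1 ≡ n + 1 (mod 2). As 1 is odd, 7n + 1 is odd exactly when n is even. Thus n is even.

Converse. Suppose n is even; write n = 2j. Then 7n + 1 = 7·(2j) + 1 = 2·7j + 1, which is odd.

The biconditional holds.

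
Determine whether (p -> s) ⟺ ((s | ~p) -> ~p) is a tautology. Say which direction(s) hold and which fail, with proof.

Both directions fail.

(⟹) This fails. Under s = T, p = T, the left side is true but the right side is false.

(⟸) This fails. Under s = F, p = T, the left side is false but the right side is true.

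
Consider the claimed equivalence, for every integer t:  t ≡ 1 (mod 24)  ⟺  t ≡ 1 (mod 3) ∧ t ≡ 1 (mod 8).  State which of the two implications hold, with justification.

Forward direction. Suppose t ≡ 1 (mod 24); write t = 24j + 1. Since 3 ∣ 24, reducing mod 3 gives t ≡ 1 (mod 3); since 8 ∣ 24, reducing mod 8 gives t ≡ 1 (mod 8).

Converse. If t ≡ 1 (mod 3) and t ≡ 1 (mod 8), then by the Chinese remainder theorem t ≡ 1 (mod 24). This is exactly t ≡ 1 (mod 24).

Both implications hold.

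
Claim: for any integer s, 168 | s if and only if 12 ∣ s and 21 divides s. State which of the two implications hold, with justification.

Only the forward implication holds.

(⟹) If 168 ∣ s, write s = 168q. Since 168 = 14·12, s = 12·(14q), so 12 ∣ s; and since 168 = 8·21, s = 21·(8q), so 21 ∣ s.

(⟸) This fails: take s = 84. Both 12 ∣ 84 and 21 ∣ 84, yet 84 is not a multiple of 168 (since 84 = 0·168 + 84), so 168 ∤ 84.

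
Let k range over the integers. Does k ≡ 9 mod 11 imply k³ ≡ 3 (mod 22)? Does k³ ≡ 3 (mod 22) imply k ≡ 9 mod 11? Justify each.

The forward direction fails; the converse holds.

[⇐] The residues r modulo 22 with r³ ≡ 3 (mod 22) are exactly {9}, and each is ≡ 9 (mod 11).

[⇒] This fails: take k = 20. Then 20 ≡ 9 (mod 11), but 20³ = 8000 ≡ 14 (mod 22), not 3.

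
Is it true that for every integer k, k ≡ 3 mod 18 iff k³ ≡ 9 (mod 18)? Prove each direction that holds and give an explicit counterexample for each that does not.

(⇒) holds; (⇐) fails.

(⟹) Suppose k ≡ 3 mod 18. Write k = 18j + 3. Then (18j + 3)³ = 5832j³ + 2916j² + 486j + 27 = 18(324j³ + 162j² + 27j + 1) + 9, so k³ ≡ 9 (mod 18).

(⟸) This fails: take k = 9. Then 9³ = 729 ≡ 9 (mod 18), yet 9 ≡ 9 (mod 18), not 3.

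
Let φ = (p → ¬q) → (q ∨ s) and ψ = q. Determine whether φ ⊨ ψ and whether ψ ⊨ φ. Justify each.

(⇒) fails; (⇐) holds.

(→) This fails. Under q = F, p = F, s = T, the left side is true but the right side is false.

(←) Assume the antecedent. If q is true, (p → ¬q) → (q ∨ s) reduces to true regardless of the other variables. If q is false, the antecedent cannot hold. Either way (p → ¬q) → (q ∨ s) holds.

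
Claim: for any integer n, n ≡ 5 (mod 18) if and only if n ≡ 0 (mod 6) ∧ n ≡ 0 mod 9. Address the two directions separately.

(⇒) fails and (⇐) fails.

[⇒] This fails: n = 5 gives 5 ≡ 5 (mod 18) but 5 ≡ 5 (mod 6), so the conjunction on the right does not hold.

[⇐] This fails: n = 0 satisfies both congruences on the right (0 ≡ 0 mod 6 and 0 ≡ 0 mod 9) yet 0 ≡ 0 (mod 18), not 5.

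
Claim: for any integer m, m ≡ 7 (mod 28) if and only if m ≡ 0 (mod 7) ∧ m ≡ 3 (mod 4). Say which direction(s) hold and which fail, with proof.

Both implications hold.

(⇐) If m ≡ 0 (mod 7) and m ≡ 3 (mod 4), then by the Chinese remainder theorem m ≡ 7 (mod 28). This is exactly m ≡ 7 (mod 28).

(⇒) Suppose m ≡ 7 (mod 28); write m = 28j + 7. Since 7 ∣ 28, reducing mod 7 gives m ≡ 7 ≡ 0 (mod 7); since 4 ∣ 28, reducing mod 4 gives m ≡ 7 ≡ 3 (mod 4).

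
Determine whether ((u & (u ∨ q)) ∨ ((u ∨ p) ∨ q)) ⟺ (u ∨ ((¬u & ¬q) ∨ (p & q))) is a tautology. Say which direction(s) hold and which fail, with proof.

(⟹) This fails. Under p = F, u = F, q = T, the left side is true but the right side is false.

(⟸) This fails. Under p = F, u = F, q = F, the left side is false but the right side is true.

Neither direction holds.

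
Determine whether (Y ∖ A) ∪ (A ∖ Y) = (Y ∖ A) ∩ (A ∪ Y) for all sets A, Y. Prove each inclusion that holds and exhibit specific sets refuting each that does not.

(⟹) This inclusion fails. Take A = {1}, Y = ∅; then 1 ∈ (Y ∖ A) ∪ (A ∖ Y) but 1 ∉ (Y ∖ A) ∩ (A ∪ Y).

(⟸) Let x ∈ (Y ∖ A) ∩ (A ∪ Y). Then x ∈ Y and x ∉ A, from which x ∈ (Y ∖ A) ∪ (A ∖ Y).

The sets are not equal: only the reverse inclusion holds.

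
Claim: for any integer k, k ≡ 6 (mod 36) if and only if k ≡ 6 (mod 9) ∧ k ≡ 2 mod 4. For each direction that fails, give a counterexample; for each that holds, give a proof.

[⇒] Suppose k ≡ 6 (mod 36); write k = 36j + 6. Since 9 ∣ 36, reducing mod 9 gives k ≡ 6 (mod 9); since 4 ∣ 36, reducing mod 4 gives k ≡ 6 ≡ 2 (mod 4).

[⇐] Conversely, if k ≡ 6 (mod 9) and k ≡ 2 (mod 4), then by the Chinese remainder theorem k ≡ 6 (mod 36). This is exactly k ≡ 6 (mod 36).

Both directions hold; the statement is true.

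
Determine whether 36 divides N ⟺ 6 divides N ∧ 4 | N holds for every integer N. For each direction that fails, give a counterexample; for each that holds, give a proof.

Forward direction. If 36 ∣ N, write N = 36q. Since 36 = 6·6, N = 6·(6q), so 6 ∣ N; and since 36 = 9·4, N = 4·(9q), so 4 ∣ N.

Converse. This fails: take N = 12. Both 6 ∣ 12 and 4 ∣ 12, yet 12 is not a multiple of 36 (since 12 = 0·36 + 12), so 36 ∤ 12.

(⇒) holds; (⇐) fails.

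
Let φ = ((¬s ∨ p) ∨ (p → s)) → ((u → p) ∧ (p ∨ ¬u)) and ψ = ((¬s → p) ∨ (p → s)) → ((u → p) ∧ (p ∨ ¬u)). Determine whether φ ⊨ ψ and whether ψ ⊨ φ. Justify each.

[⇒] Assume the antecedent. If p is true, the consequent reduces to true regardless of the other variables. If p is false, the antecedent forces (p = F, s = F, u = F) or (p = F, s = T, u = F), and the consequent holds there. Either way the consequent holds.

[⇐] Assume the antecedent. If p is true, the consequent reduces to true regardless of the other variables. If p is false, the antecedent forces (p = F, s = F, u = F) or (p = F, s = T, u = F), and the consequent holds there. Either way the consequent holds.

Both directions hold; the statement is true.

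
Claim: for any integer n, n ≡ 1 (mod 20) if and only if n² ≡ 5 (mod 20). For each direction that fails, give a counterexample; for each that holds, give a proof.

[⇒] This fails: take n = 1. Then 1 ≡ 1 (mod 20), but 1² = 1 ≡ 1 (mod 20), not 5.

[⇐] This fails: take n = 5. Then 5² = 25 ≡ 5 (mod 20), yet 5 ≡ 5 (mod 20), not 1.

Neither direction holds.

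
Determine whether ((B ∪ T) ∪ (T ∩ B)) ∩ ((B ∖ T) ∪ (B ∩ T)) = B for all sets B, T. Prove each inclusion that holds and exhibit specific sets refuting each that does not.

Both inclusions hold; the sets are equal.

(⟹) Let x ∈ ((B ∪ T) ∪ (T ∩ B)) ∩ ((B ∖ T) ∪ (B ∩ T)). Then either x ∈ B and x ∉ T; or x ∈ B ∩ T. In each case x ∈ B, so ((B ∪ T) ∪ (T ∩ B)) ∩ ((B ∖ T) ∪ (B ∩ T)) ⊆ B.

(⟸) Let x ∈ B. Then either x ∈ B and x ∉ T; or x ∈ B ∩ T. In each case x ∈ ((B ∪ T) ∪ (T ∩ B)) ∩ ((B ∖ T) ∪ (B ∩ T)), so B ⊆ ((B ∪ T) ∪ (T ∩ B)) ∩ ((B ∖ T) ∪ (B ∩ T)).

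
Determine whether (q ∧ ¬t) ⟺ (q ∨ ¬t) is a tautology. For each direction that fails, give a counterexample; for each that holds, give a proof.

(⇒) Assume the antecedent. If t is true, the antecedent cannot hold. If t is false, q ∨ ¬t reduces to true regardless of the other variables. Either way q ∨ ¬t holds.

(⇐) This fails. Under t = F, q = F, the left side is false but the right side is true.

The forward direction holds; the converse fails.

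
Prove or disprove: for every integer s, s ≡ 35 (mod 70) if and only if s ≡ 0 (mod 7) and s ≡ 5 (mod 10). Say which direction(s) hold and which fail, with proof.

Equivalent; both directions hold.

Forward direction. Suppose s ≡ 35 (mod 70); write s = 70j + 35. Since 7 ∣ 70, reducing mod 7 gives s ≡ 35 ≡ 0 (mod 7); since 10 ∣ 70, reducing mod 10 gives s ≡ 35 ≡ 5 (mod 10).

Converse. If s ≡ 0 (mod 7) and s ≡ 5 (mod 10), then by the Chinese remainder theorem s ≡ 35 (mod 70). This is exactly s ≡ 35 (mod 70).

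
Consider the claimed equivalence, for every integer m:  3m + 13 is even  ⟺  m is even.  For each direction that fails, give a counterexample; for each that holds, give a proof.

Neither implication holds.

Forward direction. This fails: m = 1 gives 3m + 13 = 16, which is even, but 1 is odd, not even.

Converse. This also fails: m = 2 is even, but 3m + 13 = 19 is odd, not even.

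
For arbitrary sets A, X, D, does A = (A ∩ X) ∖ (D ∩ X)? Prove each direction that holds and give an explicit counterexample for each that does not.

Forward inclusion. This inclusion fails. Take A = {1}, X = ∅, D = ∅; then 1 ∈ A but 1 ∉ (A ∩ X) ∖ (D ∩ X).

Reverse inclusion. Let x ∈ (A ∩ X) ∖ (D ∩ X). Then x ∈ A ∩ X and x ∉ D, from which x ∈ A.

(⊆) fails; (⊇) holds.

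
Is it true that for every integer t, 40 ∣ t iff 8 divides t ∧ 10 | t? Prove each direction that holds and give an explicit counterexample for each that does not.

Both directions hold; the statement is true.

(⇒) If 40 ∣ t, write t = 40q. Since 40 = 5·8, t = 8·(5q), so 8 ∣ t; and since 40 = 4·10, t = 10·(4q), so 10 ∣ t.

(⇐) Suppose 8 ∣ t and 10 ∣ t. Any common multiple of 8 and 10 is a multiple of their lcm; here lcm(8, 10) = 8·10/gcd(8, 10) = 80/2 = 40, so 40 ∣ t.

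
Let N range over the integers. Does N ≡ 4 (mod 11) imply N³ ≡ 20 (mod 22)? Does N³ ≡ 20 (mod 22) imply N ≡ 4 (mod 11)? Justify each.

(⇐) The residues r modulo 22 with r³ ≡ 20 (mod 22) are exactly {4}, and each is ≡ 4 (mod 11).

(⇒) This fails: take N = 15. Then 15 ≡ 4 (mod 11), but 15³ = 3375 ≡ 9 (mod 22), not 20.

Only the converse holds.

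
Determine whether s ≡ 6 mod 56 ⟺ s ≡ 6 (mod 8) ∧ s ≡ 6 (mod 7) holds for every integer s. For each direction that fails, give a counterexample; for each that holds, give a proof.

Both implications hold.

[⇒] Suppose s ≡ 6 (mod 56); write s = 56j + 6. Since 8 ∣ 56, reducing mod 8 gives s ≡ 6 (mod 8); since 7 ∣ 56, reducing mod 7 gives s ≡ 6 (mod 7).

[⇐] Conversely, if s ≡ 6 (mod 8) and s ≡ 6 (mod 7), then by the Chinese remainder theorem s ≡ 6 (mod 56). This is exactly s ≡ 6 (mod 56).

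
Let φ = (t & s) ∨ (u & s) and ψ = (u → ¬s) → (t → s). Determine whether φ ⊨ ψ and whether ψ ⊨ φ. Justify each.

The forward direction holds; the converse fails.

[⇒] Assume the antecedent. If t is true, the antecedent forces (t = T, u = F, s = T) or (t = T, u = T, s = T), and (u → ¬s) → (t → s) holds there. If t is false, (u → ¬s) → (t → s) reduces to true regardless of the other variables. Either way (u → ¬s) → (t → s) holds.

[⇐] This fails. Under t = F, u = F, s = F, the left side is false but the right side is true.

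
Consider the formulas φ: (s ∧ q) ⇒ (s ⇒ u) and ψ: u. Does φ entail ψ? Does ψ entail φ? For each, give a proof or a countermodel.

(⟹) This fails. Under u = F, q = F, s = F, the left side is true but the right side is false.

(⟸) Assume the antecedent. If u is true, (s ∧ q) ⇒ (s ⇒ u) reduces to true regardless of the other variables. If u is false, the antecedent cannot hold. Either way (s ∧ q) ⇒ (s ⇒ u) holds.

(⇒) fails; (⇐) holds.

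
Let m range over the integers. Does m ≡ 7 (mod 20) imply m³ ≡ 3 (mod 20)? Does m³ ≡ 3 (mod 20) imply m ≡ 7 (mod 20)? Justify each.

(←) Suppose m³ ≡ 3 (mod 20). The only residue r in {0, …, 19} with r³ ≡ 3 (mod 20) is r = 7, so m ≡ 7 (mod 20).

(→) Suppose m ≡ 7 (mod 20). Write m = 20j + 7. Then (20j + 7)³ = 8000j³ + 8400j² + 2940j + 343 = 20(400j³ + 420j² + 147j + 17) + 3, so m³ ≡ 3 (mod 20).

Equivalent; both directions hold.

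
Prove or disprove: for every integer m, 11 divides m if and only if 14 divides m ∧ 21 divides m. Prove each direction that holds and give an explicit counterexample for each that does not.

Both directions fail.

(→) This fails: take m = 11. Certainly 11 ∣ 11, but 14 ∤ 11.

(←) This fails: take m = 42. Both 14 ∣ 42 and 21 ∣ 42, yet 42 is not a multiple of 11 (since 42 = 3·11 + 9), so 11 ∤ 42.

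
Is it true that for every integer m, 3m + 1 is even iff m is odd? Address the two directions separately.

The biconditional holds.

Forward direction. Suppose 3m + 1 is even. Since 3 is odd, 3m and m have the same parity, so 3m + 1 ≡ m + 1 (mod 2). As 1 is odd, 3m + 1 is even exactly when m is odd. Thus m is odd.

Converse. Suppose m is odd; write m = 2j + 1. Then 3m + 1 = 3·(2j + 1) + 1 = 2·3j + 4, which is even.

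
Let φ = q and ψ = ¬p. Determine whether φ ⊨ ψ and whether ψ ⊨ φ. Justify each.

(⇒) fails and (⇐) fails.

Forward direction. This fails. Under q = T, p = T, the left side is true but the right side is false.

Converse. This fails. Under q = F, p = F, the left side is false but the right side is true.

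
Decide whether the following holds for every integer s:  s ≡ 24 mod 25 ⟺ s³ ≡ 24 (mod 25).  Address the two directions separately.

Forward direction. Suppose s ≡ 24 mod 25. Write s = 25j + 24. Then (25j + 24)³ = 15625j³ + 45000j² + 43200j + 13824 = 25(625j³ + 1800j² + 1728j + 552) + 24, so s³ ≡ 24 (mod 25).

Converse. Suppose s³ ≡ 24 (mod 25). The only residue r in {0, …, 24} with r³ ≡ 24 (mod 25) is r = 24, so s ≡ 24 (mod 25).

Both directions hold.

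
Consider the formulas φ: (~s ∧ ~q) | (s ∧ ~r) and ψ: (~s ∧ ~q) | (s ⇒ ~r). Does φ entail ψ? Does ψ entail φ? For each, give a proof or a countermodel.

Only the forward direction holds.

[⇐] This fails. Under s = F, q = T, r = F, the left side is false but the right side is true.

[⇒] Assume the antecedent. If s is true, the antecedent forces (s = T, q = F, r = F) or (s = T, q = T, r = F), and (~s ∧ ~q) | (s ⇒ ~r) holds there. If s is false, (~s ∧ ~q) | (s ⇒ ~r) reduces to true regardless of the other variables. Either way (~s ∧ ~q) | (s ⇒ ~r) holds.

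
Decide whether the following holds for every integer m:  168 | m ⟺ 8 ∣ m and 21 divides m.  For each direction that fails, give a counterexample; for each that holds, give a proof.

[⇒] If 168 ∣ m, write m = 168q. Since 168 = 21·8, m = 8·(21q), so 8 ∣ m; and since 168 = 8·21, m = 21·(8q), so 21 ∣ m.

[⇐] Suppose 8 ∣ m and 21 ∣ m. Any common multiple of 8 and 21 is a multiple of their lcm; here gcd(8, 21) = 1, so lcm(8, 21) = 8·21 = 168, so 168 ∣ m.

Both implications hold.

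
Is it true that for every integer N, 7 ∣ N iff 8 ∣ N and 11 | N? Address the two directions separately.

[⇒] This fails: take N = 7. Certainly 7 ∣ 7, but 8 ∤ 7.

[⇐] This fails: take N = 88. Both 8 ∣ 88 and 11 ∣ 88, yet 88 is not a multiple of 7 (since 88 = 12·7 + 4), so 7 ∤ 88.

Neither direction holds.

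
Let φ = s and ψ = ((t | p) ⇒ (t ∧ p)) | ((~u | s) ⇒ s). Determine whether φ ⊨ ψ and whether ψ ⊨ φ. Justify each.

The forward direction holds; the converse fails.

(⟹) Assume the antecedent. If s is true, the consequent reduces to true regardless of the other variables. If s is false, the antecedent cannot hold. Either way the consequent holds.

(⟸) This fails. Under p = F, s = F, t = F, u = F, the left side is false but the right side is true.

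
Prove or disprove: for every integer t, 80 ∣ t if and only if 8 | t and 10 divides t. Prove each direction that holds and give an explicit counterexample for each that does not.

Forward direction. If 80 ∣ t, write t = 80q. Since 80 = 10·8, t = 8·(10q), so 8 ∣ t; and since 80 = 8·10, t = 10·(8q), so 10 ∣ t.

Converse. This fails: take t = 40. Both 8 ∣ 40 and 10 ∣ 40, yet 40 is not a multiple of 80 (since 40 = 0·80 + 40), so 80 ∤ 40.

(⇒) holds; (⇐) fails.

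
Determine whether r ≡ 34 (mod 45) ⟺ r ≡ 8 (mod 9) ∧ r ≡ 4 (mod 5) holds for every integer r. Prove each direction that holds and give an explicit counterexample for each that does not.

Both directions fail.

(⇒) This fails: r = 34 gives 34 ≡ 34 (mod 45) but 34 ≡ 7 (mod 9), so the conjunction on the right does not hold.

(⇐) This fails: r = 44 satisfies both congruences on the right (44 ≡ 8 mod 9 and 44 ≡ 4 mod 5) yet 44 ≡ 44 (mod 45), not 34.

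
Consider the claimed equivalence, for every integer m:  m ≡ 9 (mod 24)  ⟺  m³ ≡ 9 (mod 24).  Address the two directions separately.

Equivalent; both directions hold.

(→) Suppose m ≡ 9 (mod 24). Write m = 24j + 9. Then (24j + 9)³ = 13824j³ + 15552j² + 5832j + 729 = 24(576j³ + 648j² + 243j + 30) + 9, so m³ ≡ 9 (mod 24).

(←) Conversely, suppose m³ ≡ 9 (mod 24). The only residue r in {0, …, 23} with r³ ≡ 9 (mod 24) is r = 9, so m ≡ 9 (mod 24).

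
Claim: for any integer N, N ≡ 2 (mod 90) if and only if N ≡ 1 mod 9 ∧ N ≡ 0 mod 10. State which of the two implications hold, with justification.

(→) This fails: N = 2 gives 2 ≡ 2 (mod 90) but 2 ≡ 2 (mod 9), so the conjunction on the right does not hold.

(←) This fails: N = 10 satisfies both congruences on the right (10 ≡ 1 mod 9 and 10 ≡ 0 mod 10) yet 10 ≡ 10 (mod 90), not 2.

Neither implication holds.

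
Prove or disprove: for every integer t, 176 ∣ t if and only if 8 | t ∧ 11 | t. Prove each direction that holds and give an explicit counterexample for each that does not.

(⇒) holds; (⇐) fails.

[⇒] If 176 ∣ t, write t = 176q. Since 176 = 22·8, t = 8·(22q), so 8 ∣ t; and since 176 = 16·11, t = 11·(16q), so 11 ∣ t.

[⇐] This fails: take t = 88. Both 8 ∣ 88 and 11 ∣ 88, yet 88 is not a multiple of 176 (since 88 = 0·176 + 88), so 176 ∤ 88.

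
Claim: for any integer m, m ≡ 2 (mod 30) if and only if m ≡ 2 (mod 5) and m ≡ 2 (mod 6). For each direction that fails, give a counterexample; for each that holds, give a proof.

Both implications hold.

(→) Suppose m ≡ 2 (mod 30); write m = 30j + 2. Since 5 ∣ 30, reducing mod 5 gives m ≡ 2 (mod 5); since 6 ∣ 30, reducing mod 6 gives m ≡ 2 (mod 6).

(←) Conversely, if m ≡ 2 (mod 5) and m ≡ 2 (mod 6), then by the Chinese remainder theorem m ≡ 2 (mod 30). This is exactly m ≡ 2 (mod 30).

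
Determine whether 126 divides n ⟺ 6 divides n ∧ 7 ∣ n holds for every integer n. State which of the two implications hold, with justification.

(⇒) If 126 ∣ n, write n = 126q. Since 126 = 21·6, n = 6·(21q), so 6 ∣ n; and since 126 = 18·7, n = 7·(18q), so 7 ∣ n.

(⇐) This fails: take n = 42. Both 6 ∣ 42 and 7 ∣ 42, yet 42 is not a multiple of 126 (since 42 = 0·126 + 42), so 126 ∤ 42.

(⇒) holds; (⇐) fails.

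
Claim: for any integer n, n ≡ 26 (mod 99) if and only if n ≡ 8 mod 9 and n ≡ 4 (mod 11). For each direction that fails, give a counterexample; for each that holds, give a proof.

(←) If n ≡ 8 (mod 9) and n ≡ 4 (mod 11), then by the Chinese remainder theorem n ≡ 26 (mod 99). This is exactly n ≡ 26 (mod 99).

(→) Suppose n ≡ 26 (mod 99); write n = 99j + 26. Since 9 ∣ 99, reducing mod 9 gives n ≡ 26 ≡ 8 (mod 9); since 11 ∣ 99, reducing mod 11 gives n ≡ 26 ≡ 4 (mod 11).

Both implications hold.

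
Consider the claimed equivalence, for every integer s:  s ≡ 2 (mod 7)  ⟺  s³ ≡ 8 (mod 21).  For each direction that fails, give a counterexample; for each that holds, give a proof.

Forward direction. This fails: take s = 9. Then 9 ≡ 2 (mod 7), but 9³ = 729 ≡ 15 (mod 21), not 8.

Converse. This fails: take s = 8. Then 8³ = 512 ≡ 8 (mod 21), yet 8 ≡ 1 (mod 7), not 2.

(⇒) fails and (⇐) fails.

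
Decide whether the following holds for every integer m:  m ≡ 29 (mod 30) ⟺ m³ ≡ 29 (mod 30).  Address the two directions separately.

(⟹) Suppose m ≡ 29 (mod 30). Write m = 30j + 29. Then (30j + 29)³ = 27000j³ + 78300j² + 75690j + 24389 = 30(900j³ + 2610j² + 2523j + 812) + 29, so m³ ≡ 29 (mod 30).

(⟸) Conversely, suppose m³ ≡ 29 (mod 30). The only residue r in {0, …, 29} with r³ ≡ 29 (mod 30) is r = 29, so m ≡ 29 (mod 30).

Both implications hold.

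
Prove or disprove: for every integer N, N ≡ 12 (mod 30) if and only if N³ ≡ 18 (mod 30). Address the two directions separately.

(⇒) Suppose N ≡ 12 (mod 30). Write N = 30j + 12. Then (30j + 12)³ = 27000j³ + 32400j² + 12960j + 1728 = 30(900j³ + 1080j² + 432j + 57) + 18, so N³ ≡ 18 (mod 30).

(⇐) Conversely, suppose N³ ≡ 18 (mod 30). The only residue r in {0, …, 29} with r³ ≡ 18 (mod 30) is r = 12, so N ≡ 12 (mod 30).

Both implications hold.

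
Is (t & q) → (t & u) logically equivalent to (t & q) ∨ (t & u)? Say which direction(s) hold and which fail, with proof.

(→) This fails. Under q = F, u = F, t = F, the left side is true but the right side is false.

(←) This fails. Under q = T, u = F, t = T, the left side is false but the right side is true.

Neither direction holds.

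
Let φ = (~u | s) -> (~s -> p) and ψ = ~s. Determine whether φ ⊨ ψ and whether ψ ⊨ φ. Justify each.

(→) This fails. Under s = T, p = F, u = F, the left side is true but the right side is false.

(←) This fails. Under s = F, p = F, u = F, the left side is false but the right side is true.

(⇒) fails and (⇐) fails.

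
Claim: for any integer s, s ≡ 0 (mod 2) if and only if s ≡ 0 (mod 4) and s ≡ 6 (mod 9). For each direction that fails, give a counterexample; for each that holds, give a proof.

The forward direction fails; the converse holds.

(⟹) This fails: s = 0 gives 0 ≡ 0 (mod 2) but 0 ≡ 0 (mod 9), so the conjunction on the right does not hold.

(⟸) Conversely, if s ≡ 0 (mod 4) and s ≡ 6 (mod 9), then by the Chinese remainder theorem s ≡ 24 (mod 36). Since 24 ≡ 0 (mod 2) and 2 ∣ 36, we get s ≡ 0 (mod 2).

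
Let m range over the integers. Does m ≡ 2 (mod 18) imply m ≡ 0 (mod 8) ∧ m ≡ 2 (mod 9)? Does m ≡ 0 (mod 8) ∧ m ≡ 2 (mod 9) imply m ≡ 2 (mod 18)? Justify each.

Only the reverse direction holds.

(⟹) This fails: m = 2 gives 2 ≡ 2 (mod 18) but 2 ≡ 2 (mod 8), so the conjunction on the right does not hold.

(⟸) Conversely, if m ≡ 0 (mod 8) and m ≡ 2 (mod 9), then by the Chinese remainder theorem m ≡ 56 (mod 72). Since 56 ≡ 2 (mod 18) and 18 ∣ 72, we get m ≡ 2 (mod 18).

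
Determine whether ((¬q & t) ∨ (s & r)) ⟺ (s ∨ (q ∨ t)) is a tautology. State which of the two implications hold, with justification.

(→) Assume the antecedent. If t is true, s ∨ (q ∨ t) reduces to true regardless of the other variables. If t is false, the antecedent forces (t = F, q = F, r = T, s = T) or (t = F, q = T, r = T, s = T), and s ∨ (q ∨ t) holds there. Either way s ∨ (q ∨ t) holds.

(←) This fails. Under t = F, q = T, r = F, s = F, the left side is false but the right side is true.

Not equivalent: only (⇒) holds.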